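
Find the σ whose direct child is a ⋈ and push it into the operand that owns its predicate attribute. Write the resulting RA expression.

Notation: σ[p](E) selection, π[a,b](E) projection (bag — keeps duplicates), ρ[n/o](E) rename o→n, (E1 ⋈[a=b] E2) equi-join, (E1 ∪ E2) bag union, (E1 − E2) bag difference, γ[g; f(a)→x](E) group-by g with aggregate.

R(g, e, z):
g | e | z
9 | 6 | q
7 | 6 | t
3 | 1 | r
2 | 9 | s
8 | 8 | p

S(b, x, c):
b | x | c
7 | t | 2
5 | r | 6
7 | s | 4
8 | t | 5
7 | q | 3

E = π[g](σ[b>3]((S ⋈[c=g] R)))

σ filters on b, owned by the left side.
E' = π[g]((σ[b>3](S) ⋈[c=g] R))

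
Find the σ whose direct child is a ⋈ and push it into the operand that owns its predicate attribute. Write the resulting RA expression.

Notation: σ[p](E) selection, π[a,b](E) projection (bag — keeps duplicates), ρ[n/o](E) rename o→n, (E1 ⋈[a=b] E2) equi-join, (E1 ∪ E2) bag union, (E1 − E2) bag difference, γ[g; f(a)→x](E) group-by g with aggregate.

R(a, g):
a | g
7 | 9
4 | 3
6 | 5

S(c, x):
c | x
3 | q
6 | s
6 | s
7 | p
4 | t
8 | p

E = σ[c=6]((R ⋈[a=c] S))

σ filters on c, owned by the right side.
E' = (R ⋈[a=c] σ[c=6](S))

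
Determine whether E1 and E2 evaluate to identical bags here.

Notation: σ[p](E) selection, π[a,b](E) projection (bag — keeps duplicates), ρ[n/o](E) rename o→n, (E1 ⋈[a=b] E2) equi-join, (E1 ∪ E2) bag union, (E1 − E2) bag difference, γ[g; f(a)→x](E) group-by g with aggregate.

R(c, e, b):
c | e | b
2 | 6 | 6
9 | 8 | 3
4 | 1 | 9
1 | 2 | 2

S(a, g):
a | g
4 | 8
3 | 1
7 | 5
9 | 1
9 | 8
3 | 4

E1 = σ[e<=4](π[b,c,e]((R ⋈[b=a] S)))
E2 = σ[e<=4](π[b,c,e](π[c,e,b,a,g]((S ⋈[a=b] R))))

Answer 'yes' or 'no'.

E1 subexpression sizes:
  R → 4
  S → 6
  (R ⋈[b=a] S) → 4
  π[b,c,e]((R ⋈[b=a] S)) → 4
  σ[e<=4](π[b,c,e]((R ⋈[b=a] S))) → 2
E2 subexpression sizes:
  S → 6
  R → 4
  (S ⋈[a=b] R) → 4
  π[c,e,b,a,g]((S ⋈[a=b] R)) → 4
  π[b,c,e](π[c,e,b,a,g]((S ⋈[a=b] R))) → 4
  σ[e<=4](π[b,c,e](π[c,e,b,a,g]((S ⋈[a=b] R)))) → 2

E1 and E2 produce the same multiset:
b | c | e
9 | 4 | 1
9 | 4 | 1

yes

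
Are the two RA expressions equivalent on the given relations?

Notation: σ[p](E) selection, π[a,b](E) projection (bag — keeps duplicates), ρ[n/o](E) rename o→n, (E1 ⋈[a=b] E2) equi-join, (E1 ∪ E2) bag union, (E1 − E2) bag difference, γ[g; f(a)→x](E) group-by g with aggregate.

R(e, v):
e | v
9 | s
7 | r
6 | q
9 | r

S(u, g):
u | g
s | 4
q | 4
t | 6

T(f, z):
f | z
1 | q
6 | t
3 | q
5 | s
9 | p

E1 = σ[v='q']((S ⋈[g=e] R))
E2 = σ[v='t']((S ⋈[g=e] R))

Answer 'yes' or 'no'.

E1 row counts bottom-up:
  S → 3
  R → 4
  (S ⋈[g=e] R) → 1
  σ[v='q']((S ⋈[g=e] R)) → 1
E2 row counts bottom-up:
  S → 3
  R → 4
  (S ⋈[g=e] R) → 1
  σ[v='t']((S ⋈[g=e] R)) → 0

E1 result:
u | g | e | v
t | 6 | 6 | q
E2 result:
u | g | e | v
(0 rows)
Witness: ('t', 6, 6, 'q') appears 1× in E1 but 0× in E2.

no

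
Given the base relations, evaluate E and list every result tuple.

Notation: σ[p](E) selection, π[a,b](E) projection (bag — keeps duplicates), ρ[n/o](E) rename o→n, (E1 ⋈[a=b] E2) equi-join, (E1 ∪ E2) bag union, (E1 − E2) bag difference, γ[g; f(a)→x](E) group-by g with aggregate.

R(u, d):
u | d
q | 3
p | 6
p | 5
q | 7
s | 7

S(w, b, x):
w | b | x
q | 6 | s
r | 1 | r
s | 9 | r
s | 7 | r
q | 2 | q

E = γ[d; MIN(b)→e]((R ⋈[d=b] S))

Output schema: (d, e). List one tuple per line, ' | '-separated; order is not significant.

Per-node cardinality:
  R → 5
  S → 5
  (R ⋈[d=b] S) → 3
  γ[d; MIN(b)→e]((R ⋈[d=b] S)) → 2

== RESULT ==
d | e
6 | 6
7 | 7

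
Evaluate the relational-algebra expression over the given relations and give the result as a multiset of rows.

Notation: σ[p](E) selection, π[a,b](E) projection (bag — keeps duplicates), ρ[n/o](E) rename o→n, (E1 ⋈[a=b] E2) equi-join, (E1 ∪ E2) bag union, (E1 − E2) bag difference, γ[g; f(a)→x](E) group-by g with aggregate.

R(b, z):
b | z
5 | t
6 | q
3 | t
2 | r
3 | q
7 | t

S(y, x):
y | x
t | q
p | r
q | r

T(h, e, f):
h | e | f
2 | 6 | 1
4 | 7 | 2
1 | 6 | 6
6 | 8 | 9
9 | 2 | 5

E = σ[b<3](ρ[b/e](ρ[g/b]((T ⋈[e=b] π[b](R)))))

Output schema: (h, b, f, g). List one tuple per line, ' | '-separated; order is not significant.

Row counts bottom-up:
  T → 5
  R → 6
  π[b](R) → 6
  (T ⋈[e=b] π[b](R)) → 4
  ρ[g/b]((T ⋈[e=b] π[b](R))) → 4
  ρ[b/e](ρ[g/b]((T ⋈[e=b] π[b](R)))) → 4
  σ[b<3](ρ[b/e](ρ[g/b]((T ⋈[e=b] π[b](R))))) → 1

== RESULT ==
h | b | f | g
9 | 2 | 5 | 2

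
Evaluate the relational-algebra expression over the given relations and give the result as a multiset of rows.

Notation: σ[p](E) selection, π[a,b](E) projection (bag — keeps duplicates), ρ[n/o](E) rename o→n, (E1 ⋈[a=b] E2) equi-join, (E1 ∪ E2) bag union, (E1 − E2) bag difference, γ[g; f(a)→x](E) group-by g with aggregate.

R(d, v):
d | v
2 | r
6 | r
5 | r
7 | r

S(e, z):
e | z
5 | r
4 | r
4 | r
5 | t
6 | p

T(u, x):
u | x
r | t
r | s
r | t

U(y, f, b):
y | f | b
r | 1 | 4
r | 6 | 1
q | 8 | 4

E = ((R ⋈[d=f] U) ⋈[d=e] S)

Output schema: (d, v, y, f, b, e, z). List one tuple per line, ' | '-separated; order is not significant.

Per-node cardinality:
  R → 4
  U → 3
  (R ⋈[d=f] U) → 1
  S → 5
  ((R ⋈[d=f] U) ⋈[d=e] S) → 1

== RESULT ==
d | v | y | f | b | e | z
6 | r | r | 6 | 1 | 6 | p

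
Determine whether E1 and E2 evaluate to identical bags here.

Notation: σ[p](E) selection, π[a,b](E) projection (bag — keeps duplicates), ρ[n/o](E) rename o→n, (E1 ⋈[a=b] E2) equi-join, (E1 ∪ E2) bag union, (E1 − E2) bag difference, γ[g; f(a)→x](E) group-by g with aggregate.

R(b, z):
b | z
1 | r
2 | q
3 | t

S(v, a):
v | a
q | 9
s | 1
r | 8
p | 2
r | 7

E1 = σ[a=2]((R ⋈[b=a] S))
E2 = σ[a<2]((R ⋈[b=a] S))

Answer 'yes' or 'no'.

E1 stepwise |·|:
  R → 3
  S → 5
  (R ⋈[b=a] S) → 2
  σ[a=2]((R ⋈[b=a] S)) → 1
E2 stepwise |·|:
  R → 3
  S → 5
  (R ⋈[b=a] S) → 2
  σ[a<2]((R ⋈[b=a] S)) → 1

E1 result:
b | z | v | a
2 | q | p | 2
E2 result:
b | z | v | a
1 | r | s | 1
Witness: (1, 'r', 's', 1) appears 0× in E1 but 1× in E2.

no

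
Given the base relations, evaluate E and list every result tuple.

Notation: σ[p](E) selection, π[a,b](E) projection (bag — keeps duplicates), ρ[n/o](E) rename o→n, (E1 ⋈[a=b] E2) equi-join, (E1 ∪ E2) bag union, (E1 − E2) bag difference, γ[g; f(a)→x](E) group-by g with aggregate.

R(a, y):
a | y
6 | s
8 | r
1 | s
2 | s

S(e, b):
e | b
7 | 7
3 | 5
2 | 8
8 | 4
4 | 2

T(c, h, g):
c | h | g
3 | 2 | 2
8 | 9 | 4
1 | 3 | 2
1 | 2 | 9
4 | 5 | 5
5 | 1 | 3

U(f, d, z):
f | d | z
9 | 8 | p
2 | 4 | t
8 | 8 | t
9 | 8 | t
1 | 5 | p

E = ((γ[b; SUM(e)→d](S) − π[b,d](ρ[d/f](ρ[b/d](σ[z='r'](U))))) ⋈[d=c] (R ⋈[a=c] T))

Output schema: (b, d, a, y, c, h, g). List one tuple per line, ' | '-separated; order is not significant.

Stepwise |·|:
  S → 5
  γ[b; SUM(e)→d](S) → 5
  U → 5
  σ[z='r'](U) → 0
  ρ[b/d](σ[z='r'](U)) → 0
  ρ[d/f](ρ[b/d](σ[z='r'](U))) → 0
  π[b,d](ρ[d/f](ρ[b/d](σ[z='r'](U)))) → 0
  (γ[b; SUM(e)→d](S) − π[b,d](ρ[d/f](ρ[b/d](σ[z='r'](U))))) → 5
  R → 4
  T → 6
  (R ⋈[a=c] T) → 3
  ((γ[b; SUM(e)→d](S) − π[b,d](ρ[d/f](ρ[b/d](σ[z='r'](U))))) ⋈[d=c] (R ⋈[a=c] T)) → 1

== RESULT ==
b | d | a | y | c | h | g
4 | 8 | 8 | r | 8 | 9 | 4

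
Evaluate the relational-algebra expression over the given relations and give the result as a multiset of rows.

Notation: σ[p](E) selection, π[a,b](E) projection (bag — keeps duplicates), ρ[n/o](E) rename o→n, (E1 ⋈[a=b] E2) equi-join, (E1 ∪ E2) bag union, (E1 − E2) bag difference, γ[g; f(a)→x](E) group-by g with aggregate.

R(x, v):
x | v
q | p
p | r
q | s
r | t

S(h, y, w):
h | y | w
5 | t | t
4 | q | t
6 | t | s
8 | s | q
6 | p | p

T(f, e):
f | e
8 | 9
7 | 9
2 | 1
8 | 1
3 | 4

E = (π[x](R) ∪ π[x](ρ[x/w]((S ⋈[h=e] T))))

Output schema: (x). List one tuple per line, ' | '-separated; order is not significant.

Subexpression sizes:
  R → 4
  π[x](R) → 4
  S → 5
  T → 5
  (S ⋈[h=e] T) → 1
  ρ[x/w]((S ⋈[h=e] T)) → 1
  π[x](ρ[x/w]((S ⋈[h=e] T))) → 1
  (π[x](R) ∪ π[x](ρ[x/w]((S ⋈[h=e] T)))) → 5

== RESULT ==
x
p
q
q
r
t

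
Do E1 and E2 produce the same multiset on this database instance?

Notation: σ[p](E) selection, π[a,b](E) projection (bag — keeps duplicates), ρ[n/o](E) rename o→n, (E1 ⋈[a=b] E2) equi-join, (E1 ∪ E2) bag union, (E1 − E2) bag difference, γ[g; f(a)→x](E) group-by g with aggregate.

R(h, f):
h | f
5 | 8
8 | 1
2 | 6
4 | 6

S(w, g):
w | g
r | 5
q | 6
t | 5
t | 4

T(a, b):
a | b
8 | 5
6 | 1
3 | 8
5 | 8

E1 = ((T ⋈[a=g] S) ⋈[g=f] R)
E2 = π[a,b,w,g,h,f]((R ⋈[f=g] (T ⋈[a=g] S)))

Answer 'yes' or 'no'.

E1 subexpression sizes:
  T → 4
  S → 4
  (T ⋈[a=g] S) → 3
  R → 4
  ((T ⋈[a=g] S) ⋈[g=f] R) → 2
E2 subexpression sizes:
  R → 4
  T → 4
  S → 4
  (T ⋈[a=g] S) → 3
  (R ⋈[f=g] (T ⋈[a=g] S)) → 2
  π[a,b,w,g,h,f]((R ⋈[f=g] (T ⋈[a=g] S))) → 2

E1 and E2 produce the same multiset:
a | b | w | g | h | f
6 | 1 | q | 6 | 2 | 6
6 | 1 | q | 6 | 4 | 6

yes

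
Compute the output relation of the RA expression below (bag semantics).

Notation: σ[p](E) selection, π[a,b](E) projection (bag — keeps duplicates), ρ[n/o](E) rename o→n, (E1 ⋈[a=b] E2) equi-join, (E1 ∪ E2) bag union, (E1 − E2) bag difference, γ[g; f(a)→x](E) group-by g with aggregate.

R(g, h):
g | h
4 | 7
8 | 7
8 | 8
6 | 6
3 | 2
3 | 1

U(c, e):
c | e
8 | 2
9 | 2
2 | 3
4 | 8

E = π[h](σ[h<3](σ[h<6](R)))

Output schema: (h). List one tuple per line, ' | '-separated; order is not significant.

Per-node cardinality:
  R → 6
  σ[h<6](R) → 2
  σ[h<3](σ[h<6](R)) → 2
  π[h](σ[h<3](σ[h<6](R))) → 2

== RESULT ==
h
1
2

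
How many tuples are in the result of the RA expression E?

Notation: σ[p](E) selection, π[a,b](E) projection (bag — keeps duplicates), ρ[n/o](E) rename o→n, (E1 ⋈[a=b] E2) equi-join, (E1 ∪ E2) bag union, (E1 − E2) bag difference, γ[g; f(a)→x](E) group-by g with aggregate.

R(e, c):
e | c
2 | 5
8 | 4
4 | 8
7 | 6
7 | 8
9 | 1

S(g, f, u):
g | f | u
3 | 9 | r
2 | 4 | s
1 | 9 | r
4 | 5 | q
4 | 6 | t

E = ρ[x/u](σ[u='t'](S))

Row counts bottom-up:
  S → 5
  σ[u='t'](S) → 1
  ρ[x/u](σ[u='t'](S)) → 1

|E| = 1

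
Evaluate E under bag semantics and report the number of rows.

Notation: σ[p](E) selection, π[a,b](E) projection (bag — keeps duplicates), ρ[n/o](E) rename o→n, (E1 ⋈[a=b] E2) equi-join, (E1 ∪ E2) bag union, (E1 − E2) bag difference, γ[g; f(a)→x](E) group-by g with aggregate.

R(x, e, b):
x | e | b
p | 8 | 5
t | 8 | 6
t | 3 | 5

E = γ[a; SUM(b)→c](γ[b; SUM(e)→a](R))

Per-node cardinality:
  R → 3
  γ[b; SUM(e)→a](R) → 2
  γ[a; SUM(b)→c](γ[b; SUM(e)→a](R)) → 2

|E| = 2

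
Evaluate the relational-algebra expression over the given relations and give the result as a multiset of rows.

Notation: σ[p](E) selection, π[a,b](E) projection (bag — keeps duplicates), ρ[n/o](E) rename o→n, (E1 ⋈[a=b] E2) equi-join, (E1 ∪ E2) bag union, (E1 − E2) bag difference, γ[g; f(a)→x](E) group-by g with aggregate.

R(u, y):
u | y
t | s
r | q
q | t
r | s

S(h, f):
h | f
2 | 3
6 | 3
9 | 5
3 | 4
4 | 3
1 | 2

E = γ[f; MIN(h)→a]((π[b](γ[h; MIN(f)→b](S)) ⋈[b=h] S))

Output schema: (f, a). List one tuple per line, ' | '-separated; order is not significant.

Subexpression sizes:
  S → 6
  γ[h; MIN(f)→b](S) → 6
  π[b](γ[h; MIN(f)→b](S)) → 6
  S → 6
  (π[b](γ[h; MIN(f)→b](S)) ⋈[b=h] S) → 5
  γ[f; MIN(h)→a]((π[b](γ[h; MIN(f)→b](S)) ⋈[b=h] S)) → 2

== RESULT ==
f | a
3 | 2
4 | 3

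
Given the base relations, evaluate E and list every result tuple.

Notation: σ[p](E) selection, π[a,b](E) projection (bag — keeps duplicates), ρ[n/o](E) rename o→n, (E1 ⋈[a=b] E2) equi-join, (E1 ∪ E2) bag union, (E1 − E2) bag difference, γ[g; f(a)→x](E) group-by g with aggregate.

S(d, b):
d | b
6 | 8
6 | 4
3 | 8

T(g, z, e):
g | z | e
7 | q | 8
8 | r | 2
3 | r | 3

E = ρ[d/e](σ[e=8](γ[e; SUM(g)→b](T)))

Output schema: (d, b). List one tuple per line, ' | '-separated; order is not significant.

Row counts bottom-up:
  T → 3
  γ[e; SUM(g)→b](T) → 3
  σ[e=8](γ[e; SUM(g)→b](T)) → 1
  ρ[d/e](σ[e=8](γ[e; SUM(g)→b](T))) → 1

== RESULT ==
d | b
8 | 7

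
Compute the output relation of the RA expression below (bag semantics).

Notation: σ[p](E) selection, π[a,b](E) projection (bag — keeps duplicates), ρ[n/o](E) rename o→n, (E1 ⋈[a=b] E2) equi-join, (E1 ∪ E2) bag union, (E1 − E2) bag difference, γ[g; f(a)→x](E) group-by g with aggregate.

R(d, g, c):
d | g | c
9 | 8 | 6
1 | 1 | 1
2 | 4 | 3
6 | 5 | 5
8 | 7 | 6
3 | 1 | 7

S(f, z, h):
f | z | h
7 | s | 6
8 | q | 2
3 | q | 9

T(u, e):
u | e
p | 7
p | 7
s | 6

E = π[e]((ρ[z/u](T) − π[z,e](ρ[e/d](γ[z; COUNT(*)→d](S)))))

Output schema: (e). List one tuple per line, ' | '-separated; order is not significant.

Stepwise |·|:
  T → 3
  ρ[z/u](T) → 3
  S → 3
  γ[z; COUNT(*)→d](S) → 2
  ρ[e/d](γ[z; COUNT(*)→d](S)) → 2
  π[z,e](ρ[e/d](γ[z; COUNT(*)→d](S))) → 2
  (ρ[z/u](T) − π[z,e](ρ[e/d](γ[z; COUNT(*)→d](S)))) → 3
  π[e]((ρ[z/u](T) − π[z,e](ρ[e/d](γ[z; COUNT(*)→d](S))))) → 3

== RESULT ==
e
6
7
7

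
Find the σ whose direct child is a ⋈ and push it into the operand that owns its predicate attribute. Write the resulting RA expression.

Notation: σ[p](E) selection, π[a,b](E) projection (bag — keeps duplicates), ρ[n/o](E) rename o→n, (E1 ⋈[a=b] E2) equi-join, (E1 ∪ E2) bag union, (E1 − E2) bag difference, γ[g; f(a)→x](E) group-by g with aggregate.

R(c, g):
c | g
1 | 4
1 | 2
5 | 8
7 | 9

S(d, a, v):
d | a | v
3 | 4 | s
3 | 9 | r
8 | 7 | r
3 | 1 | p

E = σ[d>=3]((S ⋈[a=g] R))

σ filters on d, owned by the left side.
E' = (σ[d>=3](S) ⋈[a=g] R)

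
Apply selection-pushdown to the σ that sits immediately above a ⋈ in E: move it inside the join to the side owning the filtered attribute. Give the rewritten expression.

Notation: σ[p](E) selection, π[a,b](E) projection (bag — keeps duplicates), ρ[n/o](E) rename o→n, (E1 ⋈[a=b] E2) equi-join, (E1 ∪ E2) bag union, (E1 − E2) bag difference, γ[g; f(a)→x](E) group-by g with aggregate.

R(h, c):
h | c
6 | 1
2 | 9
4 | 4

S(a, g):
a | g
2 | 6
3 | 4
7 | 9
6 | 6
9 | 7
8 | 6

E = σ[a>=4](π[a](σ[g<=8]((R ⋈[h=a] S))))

σ filters on g, owned by the right side.
E' = σ[a>=4](π[a]((R ⋈[h=a] σ[g<=8](S))))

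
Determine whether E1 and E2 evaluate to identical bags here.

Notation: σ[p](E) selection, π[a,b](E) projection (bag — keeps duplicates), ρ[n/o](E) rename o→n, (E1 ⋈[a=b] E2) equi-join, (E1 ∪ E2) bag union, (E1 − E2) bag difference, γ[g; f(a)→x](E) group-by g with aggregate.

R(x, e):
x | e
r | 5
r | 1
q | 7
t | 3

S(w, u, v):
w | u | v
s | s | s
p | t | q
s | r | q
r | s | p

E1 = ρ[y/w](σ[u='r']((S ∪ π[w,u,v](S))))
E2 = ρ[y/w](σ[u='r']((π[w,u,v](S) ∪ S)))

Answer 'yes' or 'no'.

E1 stepwise |·|:
  S → 4
  S → 4
  π[w,u,v](S) → 4
  (S ∪ π[w,u,v](S)) → 8
  σ[u='r']((S ∪ π[w,u,v](S))) → 2
  ρ[y/w](σ[u='r']((S ∪ π[w,u,v](S)))) → 2
E2 stepwise |·|:
  S → 4
  π[w,u,v](S) → 4
  S → 4
  (π[w,u,v](S) ∪ S) → 8
  σ[u='r']((π[w,u,v](S) ∪ S)) → 2
  ρ[y/w](σ[u='r']((π[w,u,v](S) ∪ S))) → 2

E1 and E2 produce the same multiset:
y | u | v
s | r | q
s | r | q

yes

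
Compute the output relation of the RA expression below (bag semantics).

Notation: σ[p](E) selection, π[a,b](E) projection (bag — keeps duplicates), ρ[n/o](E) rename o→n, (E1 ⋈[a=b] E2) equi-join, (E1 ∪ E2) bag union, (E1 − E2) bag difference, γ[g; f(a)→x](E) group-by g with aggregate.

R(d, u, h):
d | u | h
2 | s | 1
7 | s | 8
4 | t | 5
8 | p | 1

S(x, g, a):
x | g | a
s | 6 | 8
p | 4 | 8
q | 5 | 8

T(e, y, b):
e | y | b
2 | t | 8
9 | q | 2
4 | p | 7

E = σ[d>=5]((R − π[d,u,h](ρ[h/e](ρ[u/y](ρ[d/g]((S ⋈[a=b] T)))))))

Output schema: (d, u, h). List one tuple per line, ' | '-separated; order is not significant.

Stepwise |·|:
  R → 4
  S → 3
  T → 3
  (S ⋈[a=b] T) → 3
  ρ[d/g]((S ⋈[a=b] T)) → 3
  ρ[u/y](ρ[d/g]((S ⋈[a=b] T))) → 3
  ρ[h/e](ρ[u/y](ρ[d/g]((S ⋈[a=b] T)))) → 3
  π[d,u,h](ρ[h/e](ρ[u/y](ρ[d/g]((S ⋈[a=b] T))))) → 3
  (R − π[d,u,h](ρ[h/e](ρ[u/y](ρ[d/g]((S ⋈[a=b] T)))))) → 4
  σ[d>=5]((R − π[d,u,h](ρ[h/e](ρ[u/y](ρ[d/g]((S ⋈[a=b] T))))))) → 2

== RESULT ==
d | u | h
7 | s | 8
8 | p | 1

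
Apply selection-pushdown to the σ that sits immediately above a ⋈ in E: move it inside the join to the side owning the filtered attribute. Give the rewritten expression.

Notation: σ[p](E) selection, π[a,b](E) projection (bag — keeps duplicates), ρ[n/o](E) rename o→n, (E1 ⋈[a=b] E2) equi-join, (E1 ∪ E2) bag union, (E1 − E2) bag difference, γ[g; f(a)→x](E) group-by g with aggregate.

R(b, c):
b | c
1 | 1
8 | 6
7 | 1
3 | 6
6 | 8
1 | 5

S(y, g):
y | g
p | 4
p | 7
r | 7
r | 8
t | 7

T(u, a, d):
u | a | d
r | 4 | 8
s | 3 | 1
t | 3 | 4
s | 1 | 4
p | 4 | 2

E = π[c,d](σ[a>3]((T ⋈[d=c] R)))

σ filters on a, owned by the left side.
E' = π[c,d]((σ[a>3](T) ⋈[d=c] R))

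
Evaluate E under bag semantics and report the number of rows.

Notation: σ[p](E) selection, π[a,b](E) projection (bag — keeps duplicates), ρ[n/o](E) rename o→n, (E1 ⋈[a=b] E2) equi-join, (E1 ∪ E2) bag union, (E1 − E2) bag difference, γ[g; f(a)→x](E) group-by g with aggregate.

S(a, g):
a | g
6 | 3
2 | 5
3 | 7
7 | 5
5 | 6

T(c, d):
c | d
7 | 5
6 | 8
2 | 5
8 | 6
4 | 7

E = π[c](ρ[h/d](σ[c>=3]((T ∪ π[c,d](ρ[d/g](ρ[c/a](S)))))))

Per-node cardinality:
  T → 5
  S → 5
  ρ[c/a](S) → 5
  ρ[d/g](ρ[c/a](S)) → 5
  π[c,d](ρ[d/g](ρ[c/a](S))) → 5
  (T ∪ π[c,d](ρ[d/g](ρ[c/a](S)))) → 10
  σ[c>=3]((T ∪ π[c,d](ρ[d/g](ρ[c/a](S))))) → 8
  ρ[h/d](σ[c>=3]((T ∪ π[c,d](ρ[d/g](ρ[c/a](S)))))) → 8
  π[c](ρ[h/d](σ[c>=3]((T ∪ π[c,d](ρ[d/g](ρ[c/a](S))))))) → 8

|E| = 8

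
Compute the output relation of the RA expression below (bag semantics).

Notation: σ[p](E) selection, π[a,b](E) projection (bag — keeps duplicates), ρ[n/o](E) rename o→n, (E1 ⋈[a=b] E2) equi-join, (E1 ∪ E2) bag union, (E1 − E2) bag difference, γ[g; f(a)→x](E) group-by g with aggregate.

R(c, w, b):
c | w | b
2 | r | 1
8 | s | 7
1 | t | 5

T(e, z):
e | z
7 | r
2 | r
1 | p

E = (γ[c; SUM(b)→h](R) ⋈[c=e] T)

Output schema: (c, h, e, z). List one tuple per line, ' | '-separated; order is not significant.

Stepwise |·|:
  R → 3
  γ[c; SUM(b)→h](R) → 3
  T → 3
  (γ[c; SUM(b)→h](R) ⋈[c=e] T) → 2

== RESULT ==
c | h | e | z
1 | 5 | 1 | p
2 | 1 | 2 | r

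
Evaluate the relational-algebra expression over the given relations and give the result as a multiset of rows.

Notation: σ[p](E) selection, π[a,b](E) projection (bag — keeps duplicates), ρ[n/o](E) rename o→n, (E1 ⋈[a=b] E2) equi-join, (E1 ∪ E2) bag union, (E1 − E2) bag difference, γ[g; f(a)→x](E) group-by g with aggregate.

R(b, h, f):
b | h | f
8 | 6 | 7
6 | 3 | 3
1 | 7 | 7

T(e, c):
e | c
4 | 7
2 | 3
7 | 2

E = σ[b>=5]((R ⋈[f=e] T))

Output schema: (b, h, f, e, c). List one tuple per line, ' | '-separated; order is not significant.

Per-node cardinality:
  R → 3
  T → 3
  (R ⋈[f=e] T) → 2
  σ[b>=5]((R ⋈[f=e] T)) → 1

== RESULT ==
b | h | f | e | c
8 | 6 | 7 | 7 | 2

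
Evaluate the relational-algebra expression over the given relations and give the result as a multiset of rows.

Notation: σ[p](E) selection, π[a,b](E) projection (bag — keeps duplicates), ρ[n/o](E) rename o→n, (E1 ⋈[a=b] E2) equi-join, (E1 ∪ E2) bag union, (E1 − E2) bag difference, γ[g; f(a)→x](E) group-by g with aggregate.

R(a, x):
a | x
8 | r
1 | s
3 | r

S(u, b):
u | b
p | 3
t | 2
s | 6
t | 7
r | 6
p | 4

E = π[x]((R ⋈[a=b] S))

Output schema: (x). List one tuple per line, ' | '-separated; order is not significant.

Row counts bottom-up:
  R → 3
  S → 6
  (R ⋈[a=b] S) → 1
  π[x]((R ⋈[a=b] S)) → 1

== RESULT ==
x
r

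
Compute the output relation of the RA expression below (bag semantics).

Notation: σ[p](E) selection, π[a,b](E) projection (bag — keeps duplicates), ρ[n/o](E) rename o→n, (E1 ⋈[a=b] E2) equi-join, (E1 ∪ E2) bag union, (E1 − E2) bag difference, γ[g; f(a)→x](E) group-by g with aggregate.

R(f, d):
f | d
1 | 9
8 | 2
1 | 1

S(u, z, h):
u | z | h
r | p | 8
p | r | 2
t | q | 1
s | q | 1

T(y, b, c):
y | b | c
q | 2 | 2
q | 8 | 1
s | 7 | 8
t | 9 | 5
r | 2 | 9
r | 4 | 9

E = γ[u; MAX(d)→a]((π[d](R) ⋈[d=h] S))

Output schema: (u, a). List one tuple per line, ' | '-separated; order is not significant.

Per-node cardinality:
  R → 3
  π[d](R) → 3
  S → 4
  (π[d](R) ⋈[d=h] S) → 3
  γ[u; MAX(d)→a]((π[d](R) ⋈[d=h] S)) → 3

== RESULT ==
u | a
p | 2
s | 1
t | 1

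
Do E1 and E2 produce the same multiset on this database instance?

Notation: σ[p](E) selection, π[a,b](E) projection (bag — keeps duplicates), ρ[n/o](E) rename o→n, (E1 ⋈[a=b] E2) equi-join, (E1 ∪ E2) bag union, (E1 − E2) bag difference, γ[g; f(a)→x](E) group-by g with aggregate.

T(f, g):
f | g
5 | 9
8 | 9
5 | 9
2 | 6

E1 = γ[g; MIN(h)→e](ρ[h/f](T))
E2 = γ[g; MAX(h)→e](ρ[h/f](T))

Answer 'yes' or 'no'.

E1 stepwise |·|:
  T → 4
  ρ[h/f](T) → 4
  γ[g; MIN(h)→e](ρ[h/f](T)) → 2
E2 stepwise |·|:
  T → 4
  ρ[h/f](T) → 4
  γ[g; MAX(h)→e](ρ[h/f](T)) → 2

E1 result:
g | e
6 | 2
9 | 5
E2 result:
g | e
6 | 2
9 | 8
Witness: (9, 5) appears 1× in E1 but 0× in E2.

no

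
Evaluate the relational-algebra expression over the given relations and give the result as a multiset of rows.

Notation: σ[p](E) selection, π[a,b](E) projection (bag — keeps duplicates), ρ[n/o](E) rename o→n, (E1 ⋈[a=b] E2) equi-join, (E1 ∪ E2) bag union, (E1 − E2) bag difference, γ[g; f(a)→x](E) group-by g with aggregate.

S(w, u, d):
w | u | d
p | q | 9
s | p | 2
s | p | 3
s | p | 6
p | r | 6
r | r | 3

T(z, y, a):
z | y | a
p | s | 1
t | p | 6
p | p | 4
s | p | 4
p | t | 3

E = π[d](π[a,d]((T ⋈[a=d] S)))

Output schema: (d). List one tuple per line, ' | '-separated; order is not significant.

Per-node cardinality:
  T → 5
  S → 6
  (T ⋈[a=d] S) → 4
  π[a,d]((T ⋈[a=d] S)) → 4
  π[d](π[a,d]((T ⋈[a=d] S))) → 4

== RESULT ==
d
3
3
6
6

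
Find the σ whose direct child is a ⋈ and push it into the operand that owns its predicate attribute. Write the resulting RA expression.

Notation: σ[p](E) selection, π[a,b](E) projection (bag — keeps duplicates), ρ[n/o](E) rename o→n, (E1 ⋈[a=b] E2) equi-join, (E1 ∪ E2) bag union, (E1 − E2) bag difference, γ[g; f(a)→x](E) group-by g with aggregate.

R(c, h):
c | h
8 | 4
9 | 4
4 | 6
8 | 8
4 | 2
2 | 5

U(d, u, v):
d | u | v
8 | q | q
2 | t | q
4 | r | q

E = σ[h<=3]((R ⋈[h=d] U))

σ filters on h, owned by the left side.
E' = (σ[h<=3](R) ⋈[h=d] U)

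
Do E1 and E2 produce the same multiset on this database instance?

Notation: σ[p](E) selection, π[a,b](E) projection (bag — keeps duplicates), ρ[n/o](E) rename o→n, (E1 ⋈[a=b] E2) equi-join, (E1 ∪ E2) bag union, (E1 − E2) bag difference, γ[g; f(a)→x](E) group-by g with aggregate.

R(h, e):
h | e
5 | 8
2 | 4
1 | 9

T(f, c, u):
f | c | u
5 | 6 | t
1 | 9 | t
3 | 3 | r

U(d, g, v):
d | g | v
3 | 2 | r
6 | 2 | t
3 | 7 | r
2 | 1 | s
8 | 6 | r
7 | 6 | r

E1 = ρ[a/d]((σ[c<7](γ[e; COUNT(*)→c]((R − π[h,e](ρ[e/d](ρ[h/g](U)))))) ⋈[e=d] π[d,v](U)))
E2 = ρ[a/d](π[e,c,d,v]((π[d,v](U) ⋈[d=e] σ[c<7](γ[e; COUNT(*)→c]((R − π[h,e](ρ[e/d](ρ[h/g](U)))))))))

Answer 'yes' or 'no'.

E1 per-node cardinality:
  R → 3
  U → 6
  ρ[h/g](U) → 6
  ρ[e/d](ρ[h/g](U)) → 6
  π[h,e](ρ[e/d](ρ[h/g](U))) → 6
  (R − π[h,e](ρ[e/d](ρ[h/g](U)))) → 3
  γ[e; COUNT(*)→c]((R − π[h,e](ρ[e/d](ρ[h/g](U))))) → 3
  σ[c<7](γ[e; COUNT(*)→c]((R − π[h,e](ρ[e/d](ρ[h/g](U)))))) → 3
  U → 6
  π[d,v](U) → 6
  (σ[c<7](γ[e; COUNT(*)→c]((R − π[h,e](ρ[e/d](ρ[h/g](U)))))) ⋈[e=d] π[d,v](U)) → 1
  ρ[a/d]((σ[c<7](γ[e; COUNT(*)→c]((R − π[h,e](ρ[e/d](ρ[h/g](U)))))) ⋈[e=d] π[d,v](U))) → 1
E2 per-node cardinality:
  U → 6
  π[d,v](U) → 6
  R → 3
  U → 6
  ρ[h/g](U) → 6
  ρ[e/d](ρ[h/g](U)) → 6
  π[h,e](ρ[e/d](ρ[h/g](U))) → 6
  (R − π[h,e](ρ[e/d](ρ[h/g](U)))) → 3
  γ[e; COUNT(*)→c]((R − π[h,e](ρ[e/d](ρ[h/g](U))))) → 3
  σ[c<7](γ[e; COUNT(*)→c]((R − π[h,e](ρ[e/d](ρ[h/g](U)))))) → 3
  (π[d,v](U) ⋈[d=e] σ[c<7](γ[e; COUNT(*)→c]((R − π[h,e](ρ[e/d](ρ[h/g](U))))))) → 1
  π[e,c,d,v]((π[d,v](U) ⋈[d=e] σ[c<7](γ[e; COUNT(*)→c]((R − π[h,e](ρ[e/d](ρ[h/g](U)))))))) → 1
  ρ[a/d](π[e,c,d,v]((π[d,v](U) ⋈[d=e] σ[c<7](γ[e; COUNT(*)→c]((R − π[h,e](ρ[e/d](ρ[h/g](U))))))))) → 1

E1 and E2 produce the same multiset:
e | c | a | v
8 | 1 | 8 | r

yes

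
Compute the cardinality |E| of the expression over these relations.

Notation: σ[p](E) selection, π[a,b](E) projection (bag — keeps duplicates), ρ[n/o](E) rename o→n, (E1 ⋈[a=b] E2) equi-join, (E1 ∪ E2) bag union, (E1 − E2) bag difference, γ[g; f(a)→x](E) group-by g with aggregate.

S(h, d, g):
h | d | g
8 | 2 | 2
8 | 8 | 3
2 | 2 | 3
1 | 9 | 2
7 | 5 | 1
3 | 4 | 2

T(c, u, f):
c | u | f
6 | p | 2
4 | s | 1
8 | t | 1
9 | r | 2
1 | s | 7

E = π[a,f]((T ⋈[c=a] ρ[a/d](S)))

Stepwise |·|:
  T → 5
  S → 6
  ρ[a/d](S) → 6
  (T ⋈[c=a] ρ[a/d](S)) → 3
  π[a,f]((T ⋈[c=a] ρ[a/d](S))) → 3

|E| = 3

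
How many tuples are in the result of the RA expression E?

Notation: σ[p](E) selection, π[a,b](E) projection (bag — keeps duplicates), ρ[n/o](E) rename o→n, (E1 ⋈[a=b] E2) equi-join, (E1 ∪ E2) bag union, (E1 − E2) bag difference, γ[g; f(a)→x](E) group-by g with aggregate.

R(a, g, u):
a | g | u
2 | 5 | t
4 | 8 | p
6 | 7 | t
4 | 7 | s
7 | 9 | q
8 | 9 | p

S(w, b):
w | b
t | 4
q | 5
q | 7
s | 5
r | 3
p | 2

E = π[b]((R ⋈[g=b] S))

Stepwise |·|:
  R → 6
  S → 6
  (R ⋈[g=b] S) → 4
  π[b]((R ⋈[g=b] S)) → 4

|E| = 4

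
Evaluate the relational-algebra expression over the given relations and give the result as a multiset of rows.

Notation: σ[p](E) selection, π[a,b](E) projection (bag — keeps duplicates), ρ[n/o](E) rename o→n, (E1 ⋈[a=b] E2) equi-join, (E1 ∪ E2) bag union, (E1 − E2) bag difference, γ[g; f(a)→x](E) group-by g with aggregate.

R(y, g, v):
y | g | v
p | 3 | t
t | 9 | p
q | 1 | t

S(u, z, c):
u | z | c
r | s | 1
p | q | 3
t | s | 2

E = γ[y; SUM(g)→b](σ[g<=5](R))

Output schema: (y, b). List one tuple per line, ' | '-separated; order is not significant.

Subexpression sizes:
  R → 3
  σ[g<=5](R) → 2
  γ[y; SUM(g)→b](σ[g<=5](R)) → 2

== RESULT ==
y | b
p | 3
q | 1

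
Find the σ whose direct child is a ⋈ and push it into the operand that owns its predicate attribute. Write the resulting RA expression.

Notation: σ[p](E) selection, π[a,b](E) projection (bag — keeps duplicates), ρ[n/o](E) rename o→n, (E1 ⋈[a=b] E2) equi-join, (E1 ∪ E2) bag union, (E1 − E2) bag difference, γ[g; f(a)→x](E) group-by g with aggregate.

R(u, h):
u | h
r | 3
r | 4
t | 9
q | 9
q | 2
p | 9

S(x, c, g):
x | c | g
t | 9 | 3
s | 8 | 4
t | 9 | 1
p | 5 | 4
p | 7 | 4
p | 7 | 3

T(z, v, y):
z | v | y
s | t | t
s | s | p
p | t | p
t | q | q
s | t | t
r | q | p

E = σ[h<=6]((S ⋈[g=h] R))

σ filters on h, owned by the right side.
E' = (S ⋈[g=h] σ[h<=6](R))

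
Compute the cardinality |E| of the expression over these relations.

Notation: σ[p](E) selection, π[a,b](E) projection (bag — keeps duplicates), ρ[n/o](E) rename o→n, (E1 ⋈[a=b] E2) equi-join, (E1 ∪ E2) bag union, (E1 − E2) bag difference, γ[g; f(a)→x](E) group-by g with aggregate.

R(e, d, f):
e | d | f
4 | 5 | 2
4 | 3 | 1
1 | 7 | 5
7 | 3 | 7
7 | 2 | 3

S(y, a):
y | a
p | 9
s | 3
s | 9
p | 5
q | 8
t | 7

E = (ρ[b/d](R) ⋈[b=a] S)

Per-node cardinality:
  R → 5
  ρ[b/d](R) → 5
  S → 6
  (ρ[b/d](R) ⋈[b=a] S) → 4

|E| = 4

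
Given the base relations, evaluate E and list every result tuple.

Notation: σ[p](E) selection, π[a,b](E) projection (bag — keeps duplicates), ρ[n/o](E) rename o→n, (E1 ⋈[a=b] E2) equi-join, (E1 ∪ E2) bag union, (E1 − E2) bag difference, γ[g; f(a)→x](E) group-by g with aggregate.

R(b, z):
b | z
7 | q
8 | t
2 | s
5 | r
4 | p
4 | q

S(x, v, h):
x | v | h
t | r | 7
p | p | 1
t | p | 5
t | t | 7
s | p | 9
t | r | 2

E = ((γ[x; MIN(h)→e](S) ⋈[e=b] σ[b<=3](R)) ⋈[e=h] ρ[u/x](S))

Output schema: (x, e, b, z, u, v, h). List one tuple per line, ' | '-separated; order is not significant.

Per-node cardinality:
  S → 6
  γ[x; MIN(h)→e](S) → 3
  R → 6
  σ[b<=3](R) → 1
  (γ[x; MIN(h)→e](S) ⋈[e=b] σ[b<=3](R)) → 1
  S → 6
  ρ[u/x](S) → 6
  ((γ[x; MIN(h)→e](S) ⋈[e=b] σ[b<=3](R)) ⋈[e=h] ρ[u/x](S)) → 1

== RESULT ==
x | e | b | z | u | v | h
t | 2 | 2 | s | t | r | 2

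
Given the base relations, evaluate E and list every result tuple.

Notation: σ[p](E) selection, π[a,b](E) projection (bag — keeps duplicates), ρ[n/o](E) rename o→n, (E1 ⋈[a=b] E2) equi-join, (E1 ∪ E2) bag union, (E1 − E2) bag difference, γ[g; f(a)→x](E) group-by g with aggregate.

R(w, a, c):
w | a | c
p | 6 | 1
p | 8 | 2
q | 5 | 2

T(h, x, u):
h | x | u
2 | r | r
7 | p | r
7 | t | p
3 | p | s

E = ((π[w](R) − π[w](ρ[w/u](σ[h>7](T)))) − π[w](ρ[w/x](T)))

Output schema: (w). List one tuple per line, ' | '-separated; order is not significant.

Stepwise |·|:
  R → 3
  π[w](R) → 3
  T → 4
  σ[h>7](T) → 0
  ρ[w/u](σ[h>7](T)) → 0
  π[w](ρ[w/u](σ[h>7](T))) → 0
  (π[w](R) − π[w](ρ[w/u](σ[h>7](T)))) → 3
  T → 4
  ρ[w/x](T) → 4
  π[w](ρ[w/x](T)) → 4
  ((π[w](R) − π[w](ρ[w/u](σ[h>7](T)))) − π[w](ρ[w/x](T))) → 1

== RESULT ==
w
q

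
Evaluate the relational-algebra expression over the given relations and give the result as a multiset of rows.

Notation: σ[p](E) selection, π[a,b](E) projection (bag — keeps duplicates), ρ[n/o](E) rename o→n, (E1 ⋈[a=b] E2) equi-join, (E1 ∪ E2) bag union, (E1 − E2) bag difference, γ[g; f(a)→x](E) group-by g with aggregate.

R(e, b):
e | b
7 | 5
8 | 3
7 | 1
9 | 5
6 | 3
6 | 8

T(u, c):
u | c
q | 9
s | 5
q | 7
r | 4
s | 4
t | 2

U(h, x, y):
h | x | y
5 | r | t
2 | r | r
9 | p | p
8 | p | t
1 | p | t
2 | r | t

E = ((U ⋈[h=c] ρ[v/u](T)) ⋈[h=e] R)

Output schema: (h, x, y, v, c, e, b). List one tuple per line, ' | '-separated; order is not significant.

Per-node cardinality:
  U → 6
  T → 6
  ρ[v/u](T) → 6
  (U ⋈[h=c] ρ[v/u](T)) → 4
  R → 6
  ((U ⋈[h=c] ρ[v/u](T)) ⋈[h=e] R) → 1

== RESULT ==
h | x | y | v | c | e | b
9 | p | p | q | 9 | 9 | 5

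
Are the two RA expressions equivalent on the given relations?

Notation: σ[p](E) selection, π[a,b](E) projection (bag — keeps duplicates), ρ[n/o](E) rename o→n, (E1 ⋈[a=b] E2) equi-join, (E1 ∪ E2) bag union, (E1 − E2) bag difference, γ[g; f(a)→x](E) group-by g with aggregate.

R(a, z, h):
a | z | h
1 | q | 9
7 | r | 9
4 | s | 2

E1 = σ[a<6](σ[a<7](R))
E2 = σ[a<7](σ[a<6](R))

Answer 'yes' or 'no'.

E1 subexpression sizes:
  R → 3
  σ[a<7](R) → 2
  σ[a<6](σ[a<7](R)) → 2
E2 subexpression sizes:
  R → 3
  σ[a<6](R) → 2
  σ[a<7](σ[a<6](R)) → 2

E1 and E2 produce the same multiset:
a | z | h
1 | q | 9
4 | s | 2

yes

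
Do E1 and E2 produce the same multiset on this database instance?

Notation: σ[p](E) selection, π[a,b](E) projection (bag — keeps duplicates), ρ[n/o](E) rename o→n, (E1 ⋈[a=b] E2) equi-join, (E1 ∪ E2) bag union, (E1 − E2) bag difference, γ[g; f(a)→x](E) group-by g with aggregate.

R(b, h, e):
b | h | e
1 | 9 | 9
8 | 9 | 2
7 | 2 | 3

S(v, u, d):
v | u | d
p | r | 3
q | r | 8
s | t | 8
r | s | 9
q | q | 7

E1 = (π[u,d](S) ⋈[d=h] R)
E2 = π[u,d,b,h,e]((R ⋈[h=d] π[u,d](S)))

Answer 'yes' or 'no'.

E1 row counts bottom-up:
  S → 5
  π[u,d](S) → 5
  R → 3
  (π[u,d](S) ⋈[d=h] R) → 2
E2 row counts bottom-up:
  R → 3
  S → 5
  π[u,d](S) → 5
  (R ⋈[h=d] π[u,d](S)) → 2
  π[u,d,b,h,e]((R ⋈[h=d] π[u,d](S))) → 2

E1 and E2 produce the same multiset:
u | d | b | h | e
s | 9 | 1 | 9 | 9
s | 9 | 8 | 9 | 2

yes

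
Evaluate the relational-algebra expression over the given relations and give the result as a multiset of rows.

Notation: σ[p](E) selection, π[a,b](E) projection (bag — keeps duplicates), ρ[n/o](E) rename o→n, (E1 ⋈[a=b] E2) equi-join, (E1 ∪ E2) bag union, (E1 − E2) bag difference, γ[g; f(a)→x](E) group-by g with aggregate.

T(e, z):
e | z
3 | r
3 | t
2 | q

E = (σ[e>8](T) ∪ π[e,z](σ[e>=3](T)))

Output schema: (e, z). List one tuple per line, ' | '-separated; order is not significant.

Per-node cardinality:
  T → 3
  σ[e>8](T) → 0
  T → 3
  σ[e>=3](T) → 2
  π[e,z](σ[e>=3](T)) → 2
  (σ[e>8](T) ∪ π[e,z](σ[e>=3](T))) → 2

== RESULT ==
e | z
3 | r
3 | t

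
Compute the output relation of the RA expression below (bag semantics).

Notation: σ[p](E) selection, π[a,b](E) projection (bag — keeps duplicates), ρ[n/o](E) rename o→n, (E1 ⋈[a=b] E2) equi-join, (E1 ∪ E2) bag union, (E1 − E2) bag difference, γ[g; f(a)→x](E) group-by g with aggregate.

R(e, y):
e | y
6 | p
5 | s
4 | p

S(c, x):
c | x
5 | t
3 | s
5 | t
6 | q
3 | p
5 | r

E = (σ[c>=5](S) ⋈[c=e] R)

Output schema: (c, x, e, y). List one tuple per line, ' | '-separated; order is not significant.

Subexpression sizes:
  S → 6
  σ[c>=5](S) → 4
  R → 3
  (σ[c>=5](S) ⋈[c=e] R) → 4

== RESULT ==
c | x | e | y
5 | r | 5 | s
5 | t | 5 | s
5 | t | 5 | s
6 | q | 6 | p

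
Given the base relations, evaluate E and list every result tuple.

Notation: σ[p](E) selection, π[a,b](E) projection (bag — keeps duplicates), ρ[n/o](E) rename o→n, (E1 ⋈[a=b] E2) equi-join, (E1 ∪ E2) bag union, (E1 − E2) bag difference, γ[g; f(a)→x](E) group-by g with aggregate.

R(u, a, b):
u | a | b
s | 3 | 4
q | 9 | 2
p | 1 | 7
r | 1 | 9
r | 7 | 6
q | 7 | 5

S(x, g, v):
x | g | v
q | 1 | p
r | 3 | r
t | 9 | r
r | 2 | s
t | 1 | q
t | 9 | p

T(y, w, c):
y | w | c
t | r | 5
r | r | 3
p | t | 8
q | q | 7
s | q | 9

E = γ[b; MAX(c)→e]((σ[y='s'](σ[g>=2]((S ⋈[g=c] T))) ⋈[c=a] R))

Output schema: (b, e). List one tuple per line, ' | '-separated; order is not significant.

Subexpression sizes:
  S → 6
  T → 5
  (S ⋈[g=c] T) → 3
  σ[g>=2]((S ⋈[g=c] T)) → 3
  σ[y='s'](σ[g>=2]((S ⋈[g=c] T))) → 2
  R → 6
  (σ[y='s'](σ[g>=2]((S ⋈[g=c] T))) ⋈[c=a] R) → 2
  γ[b; MAX(c)→e]((σ[y='s'](σ[g>=2]((S ⋈[g=c] T))) ⋈[c=a] R)) → 1

== RESULT ==
b | e
2 | 9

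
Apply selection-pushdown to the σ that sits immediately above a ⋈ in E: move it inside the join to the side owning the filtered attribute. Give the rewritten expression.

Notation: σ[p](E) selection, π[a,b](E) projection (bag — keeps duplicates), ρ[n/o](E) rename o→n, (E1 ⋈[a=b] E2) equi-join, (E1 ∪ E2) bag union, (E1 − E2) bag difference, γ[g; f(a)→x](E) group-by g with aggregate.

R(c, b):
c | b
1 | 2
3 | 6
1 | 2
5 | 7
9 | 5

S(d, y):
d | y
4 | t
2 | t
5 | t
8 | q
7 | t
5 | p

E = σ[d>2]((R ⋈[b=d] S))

σ filters on d, owned by the right side.
E' = (R ⋈[b=d] σ[d>2](S))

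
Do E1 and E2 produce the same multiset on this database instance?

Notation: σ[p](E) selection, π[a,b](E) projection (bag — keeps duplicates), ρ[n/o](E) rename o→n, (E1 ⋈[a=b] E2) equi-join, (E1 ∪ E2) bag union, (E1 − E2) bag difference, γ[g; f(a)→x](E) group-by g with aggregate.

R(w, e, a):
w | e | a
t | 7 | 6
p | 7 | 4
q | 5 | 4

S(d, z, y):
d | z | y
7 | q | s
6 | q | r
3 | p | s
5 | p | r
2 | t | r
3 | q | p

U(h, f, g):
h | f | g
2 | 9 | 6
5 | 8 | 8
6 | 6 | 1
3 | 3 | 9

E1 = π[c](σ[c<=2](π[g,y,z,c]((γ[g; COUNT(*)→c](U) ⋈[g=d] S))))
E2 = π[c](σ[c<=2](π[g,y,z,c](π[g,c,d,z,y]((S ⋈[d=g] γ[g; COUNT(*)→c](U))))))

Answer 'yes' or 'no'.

E1 per-node cardinality:
  U → 4
  γ[g; COUNT(*)→c](U) → 4
  S → 6
  (γ[g; COUNT(*)→c](U) ⋈[g=d] S) → 1
  π[g,y,z,c]((γ[g; COUNT(*)→c](U) ⋈[g=d] S)) → 1
  σ[c<=2](π[g,y,z,c]((γ[g; COUNT(*)→c](U) ⋈[g=d] S))) → 1
  π[c](σ[c<=2](π[g,y,z,c]((γ[g; COUNT(*)→c](U) ⋈[g=d] S)))) → 1
E2 per-node cardinality:
  S → 6
  U → 4
  γ[g; COUNT(*)→c](U) → 4
  (S ⋈[d=g] γ[g; COUNT(*)→c](U)) → 1
  π[g,c,d,z,y]((S ⋈[d=g] γ[g; COUNT(*)→c](U))) → 1
  π[g,y,z,c](π[g,c,d,z,y]((S ⋈[d=g] γ[g; COUNT(*)→c](U)))) → 1
  σ[c<=2](π[g,y,z,c](π[g,c,d,z,y]((S ⋈[d=g] γ[g; COUNT(*)→c](U))))) → 1
  π[c](σ[c<=2](π[g,y,z,c](π[g,c,d,z,y]((S ⋈[d=g] γ[g; COUNT(*)→c](U)))))) → 1

E1 and E2 produce the same multiset:
c
1

yes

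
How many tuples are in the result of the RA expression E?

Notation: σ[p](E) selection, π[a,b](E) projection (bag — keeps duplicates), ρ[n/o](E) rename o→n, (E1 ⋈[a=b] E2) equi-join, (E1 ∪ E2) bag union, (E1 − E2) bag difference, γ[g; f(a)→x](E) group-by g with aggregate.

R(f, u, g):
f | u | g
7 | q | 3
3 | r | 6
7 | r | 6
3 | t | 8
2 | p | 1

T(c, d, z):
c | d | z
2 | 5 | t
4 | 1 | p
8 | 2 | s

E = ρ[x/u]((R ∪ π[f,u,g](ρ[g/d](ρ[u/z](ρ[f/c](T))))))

Per-node cardinality:
  R → 5
  T → 3
  ρ[f/c](T) → 3
  ρ[u/z](ρ[f/c](T)) → 3
  ρ[g/d](ρ[u/z](ρ[f/c](T))) → 3
  π[f,u,g](ρ[g/d](ρ[u/z](ρ[f/c](T)))) → 3
  (R ∪ π[f,u,g](ρ[g/d](ρ[u/z](ρ[f/c](T))))) → 8
  ρ[x/u]((R ∪ π[f,u,g](ρ[g/d](ρ[u/z](ρ[f/c](T)))))) → 8

|E| = 8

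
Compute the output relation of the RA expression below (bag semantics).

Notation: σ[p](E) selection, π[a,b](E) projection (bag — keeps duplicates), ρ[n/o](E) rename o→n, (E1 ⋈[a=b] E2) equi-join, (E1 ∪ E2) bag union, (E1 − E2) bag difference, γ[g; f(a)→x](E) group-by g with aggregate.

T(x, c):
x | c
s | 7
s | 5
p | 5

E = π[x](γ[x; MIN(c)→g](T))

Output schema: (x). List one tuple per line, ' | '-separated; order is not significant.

Per-node cardinality:
  T → 3
  γ[x; MIN(c)→g](T) → 2
  π[x](γ[x; MIN(c)→g](T)) → 2

== RESULT ==
x
p
s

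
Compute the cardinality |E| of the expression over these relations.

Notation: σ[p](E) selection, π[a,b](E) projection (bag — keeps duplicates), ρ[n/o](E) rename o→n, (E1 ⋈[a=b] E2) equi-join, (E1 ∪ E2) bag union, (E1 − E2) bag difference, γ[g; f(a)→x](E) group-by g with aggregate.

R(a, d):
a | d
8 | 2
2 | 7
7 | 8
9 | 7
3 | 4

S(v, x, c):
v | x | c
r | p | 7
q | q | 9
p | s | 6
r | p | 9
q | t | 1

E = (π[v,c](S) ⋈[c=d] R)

Row counts bottom-up:
  S → 5
  π[v,c](S) → 5
  R → 5
  (π[v,c](S) ⋈[c=d] R) → 2

|E| = 2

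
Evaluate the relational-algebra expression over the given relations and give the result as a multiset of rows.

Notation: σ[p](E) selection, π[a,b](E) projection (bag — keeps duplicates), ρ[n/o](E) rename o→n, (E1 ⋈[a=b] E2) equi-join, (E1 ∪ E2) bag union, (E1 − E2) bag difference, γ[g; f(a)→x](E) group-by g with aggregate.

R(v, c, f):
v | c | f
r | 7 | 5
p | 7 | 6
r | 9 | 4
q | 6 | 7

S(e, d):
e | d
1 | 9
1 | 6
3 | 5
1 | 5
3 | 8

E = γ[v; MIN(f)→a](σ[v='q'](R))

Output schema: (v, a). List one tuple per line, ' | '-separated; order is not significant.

Row counts bottom-up:
  R → 4
  σ[v='q'](R) → 1
  γ[v; MIN(f)→a](σ[v='q'](R)) → 1

== RESULT ==
v | a
q | 7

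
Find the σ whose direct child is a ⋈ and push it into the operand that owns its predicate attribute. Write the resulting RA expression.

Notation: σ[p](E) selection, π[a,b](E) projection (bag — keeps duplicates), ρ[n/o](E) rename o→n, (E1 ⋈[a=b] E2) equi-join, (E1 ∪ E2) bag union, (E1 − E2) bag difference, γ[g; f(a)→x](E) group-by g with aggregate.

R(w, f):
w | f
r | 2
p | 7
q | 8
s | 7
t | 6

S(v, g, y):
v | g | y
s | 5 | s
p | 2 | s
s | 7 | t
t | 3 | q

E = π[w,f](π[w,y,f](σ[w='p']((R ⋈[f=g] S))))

σ filters on w, owned by the left side.
E' = π[w,f](π[w,y,f]((σ[w='p'](R) ⋈[f=g] S)))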